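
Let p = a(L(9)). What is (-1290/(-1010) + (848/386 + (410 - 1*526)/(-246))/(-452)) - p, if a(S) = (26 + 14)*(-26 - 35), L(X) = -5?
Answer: 1322842937993/541866414 ≈ 2441.3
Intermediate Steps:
a(S) = -2440 (a(S) = 40*(-61) = -2440)
p = -2440
(-1290/(-1010) + (848/386 + (410 - 1*526)/(-246))/(-452)) - p = (-1290/(-1010) + (848/386 + (410 - 1*526)/(-246))/(-452)) - 1*(-2440) = (-1290*(-1/1010) + (848*(1/386) + (410 - 526)*(-1/246))*(-1/452)) + 2440 = (129/101 + (424/193 - 116*(-1/246))*(-1/452)) + 2440 = (129/101 + (424/193 + 58/123)*(-1/452)) + 2440 = (129/101 + (63346/23739)*(-1/452)) + 2440 = (129/101 - 31673/5365014) + 2440 = 688887833/541866414 + 2440 = 1322842937993/541866414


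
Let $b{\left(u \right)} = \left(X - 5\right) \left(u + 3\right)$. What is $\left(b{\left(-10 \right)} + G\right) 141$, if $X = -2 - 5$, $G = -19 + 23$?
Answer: $12408$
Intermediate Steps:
$G = 4$
$X = -7$
$b{\left(u \right)} = -36 - 12 u$ ($b{\left(u \right)} = \left(-7 - 5\right) \left(u + 3\right) = - 12 \left(3 + u\right) = -36 - 12 u$)
$\left(b{\left(-10 \right)} + G\right) 141 = \left(\left(-36 - -120\right) + 4\right) 141 = \left(\left(-36 + 120\right) + 4\right) 141 = \left(84 + 4\right) 141 = 88 \cdot 141 = 12408$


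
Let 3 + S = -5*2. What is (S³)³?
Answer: -10604499373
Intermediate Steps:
S = -13 (S = -3 - 5*2 = -3 - 10 = -13)
(S³)³ = ((-13)³)³ = (-2197)³ = -10604499373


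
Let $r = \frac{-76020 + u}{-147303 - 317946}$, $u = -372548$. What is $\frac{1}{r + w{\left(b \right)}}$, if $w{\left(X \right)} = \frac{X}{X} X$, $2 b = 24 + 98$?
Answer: $\frac{465249}{28828757} \approx 0.016138$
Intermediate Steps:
$b = 61$ ($b = \frac{24 + 98}{2} = \frac{1}{2} \cdot 122 = 61$)
$w{\left(X \right)} = X$ ($w{\left(X \right)} = 1 X = X$)
$r = \frac{448568}{465249}$ ($r = \frac{-76020 - 372548}{-147303 - 317946} = - \frac{448568}{-465249} = \left(-448568\right) \left(- \frac{1}{465249}\right) = \frac{448568}{465249} \approx 0.96415$)
$\frac{1}{r + w{\left(b \right)}} = \frac{1}{\frac{448568}{465249} + 61} = \frac{1}{\frac{28828757}{465249}} = \frac{465249}{28828757}$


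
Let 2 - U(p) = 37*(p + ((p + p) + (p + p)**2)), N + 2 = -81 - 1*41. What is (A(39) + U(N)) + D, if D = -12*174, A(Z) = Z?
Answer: -2263931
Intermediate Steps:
N = -124 (N = -2 + (-81 - 1*41) = -2 + (-81 - 41) = -2 - 122 = -124)
U(p) = 2 - 148*p**2 - 111*p (U(p) = 2 - 37*(p + ((p + p) + (p + p)**2)) = 2 - 37*(p + (2*p + (2*p)**2)) = 2 - 37*(p + (2*p + 4*p**2)) = 2 - 37*(3*p + 4*p**2) = 2 - (111*p + 148*p**2) = 2 + (-148*p**2 - 111*p) = 2 - 148*p**2 - 111*p)
D = -2088
(A(39) + U(N)) + D = (39 + (2 - 148*(-124)**2 - 111*(-124))) - 2088 = (39 + (2 - 148*15376 + 13764)) - 2088 = (39 + (2 - 2275648 + 13764)) - 2088 = (39 - 2261882) - 2088 = -2261843 - 2088 = -2263931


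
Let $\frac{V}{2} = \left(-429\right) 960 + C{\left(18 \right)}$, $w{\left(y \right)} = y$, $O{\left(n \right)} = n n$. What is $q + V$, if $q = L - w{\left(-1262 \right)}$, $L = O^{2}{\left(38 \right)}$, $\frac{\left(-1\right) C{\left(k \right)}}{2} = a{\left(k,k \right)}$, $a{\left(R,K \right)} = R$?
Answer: $1262646$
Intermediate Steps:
$O{\left(n \right)} = n^{2}$
$C{\left(k \right)} = - 2 k$
$L = 2085136$ ($L = \left(38^{2}\right)^{2} = 1444^{2} = 2085136$)
$q = 2086398$ ($q = 2085136 - -1262 = 2085136 + 1262 = 2086398$)
$V = -823752$ ($V = 2 \left(\left(-429\right) 960 - 36\right) = 2 \left(-411840 - 36\right) = 2 \left(-411876\right) = -823752$)
$q + V = 2086398 - 823752 = 1262646$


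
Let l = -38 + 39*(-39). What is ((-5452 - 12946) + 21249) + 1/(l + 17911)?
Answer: 46619553/16352 ≈ 2851.0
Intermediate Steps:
l = -1559 (l = -38 - 1521 = -1559)
((-5452 - 12946) + 21249) + 1/(l + 17911) = ((-5452 - 12946) + 21249) + 1/(-1559 + 17911) = (-18398 + 21249) + 1/16352 = 2851 + 1/16352 = 46619553/16352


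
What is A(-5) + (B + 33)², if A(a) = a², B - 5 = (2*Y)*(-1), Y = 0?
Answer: 1469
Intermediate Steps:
B = 5 (B = 5 + (2*0)*(-1) = 5 + 0*(-1) = 5 + 0 = 5)
A(-5) + (B + 33)² = (-5)² + (5 + 33)² = 25 + 38² = 25 + 1444 = 1469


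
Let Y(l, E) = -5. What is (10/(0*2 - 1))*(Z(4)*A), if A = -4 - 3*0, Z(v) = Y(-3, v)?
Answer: -200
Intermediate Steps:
Z(v) = -5
A = -4 (A = -4 + 0 = -4)
(10/(0*2 - 1))*(Z(4)*A) = (10/(0*2 - 1))*(-5*(-4)) = (10/(0 - 1))*20 = (10/(-1))*20 = (10*(-1))*20 = -10*20 = -200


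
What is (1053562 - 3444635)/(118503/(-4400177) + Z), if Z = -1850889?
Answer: 10521144419921/8144239325856 ≈ 1.2919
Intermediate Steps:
(1053562 - 3444635)/(118503/(-4400177) + Z) = (1053562 - 3444635)/(118503/(-4400177) - 1850889) = -2391073/(118503*(-1/4400177) - 1850889) = -2391073/(-118503/4400177 - 1850889) = -2391073/(-8144239325856/4400177) = -2391073*(-4400177/8144239325856) = 10521144419921/8144239325856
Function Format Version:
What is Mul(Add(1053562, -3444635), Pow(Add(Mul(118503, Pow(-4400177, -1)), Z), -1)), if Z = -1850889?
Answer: Rational(10521144419921, 8144239325856) ≈ 1.2919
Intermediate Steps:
Mul(Add(1053562, -3444635), Pow(Add(Mul(118503, Pow(-4400177, -1)), Z), -1)) = Mul(Add(1053562, -3444635), Pow(Add(Mul(118503, Pow(-4400177, -1)), -1850889), -1)) = Mul(-2391073, Pow(Add(Mul(118503, Rational(-1, 4400177)), -1850889), -1)) = Mul(-2391073, Pow(Add(Rational(-118503, 4400177), -1850889), -1)) = Mul(-2391073, Pow(Rational(-8144239325856, 4400177), -1)) = Mul(-2391073, Rational(-4400177, 8144239325856)) = Rational(10521144419921, 8144239325856)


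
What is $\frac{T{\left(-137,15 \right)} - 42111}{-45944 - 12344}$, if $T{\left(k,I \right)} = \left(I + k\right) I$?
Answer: $\frac{43941}{58288} \approx 0.75386$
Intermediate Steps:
$T{\left(k,I \right)} = I \left(I + k\right)$
$\frac{T{\left(-137,15 \right)} - 42111}{-45944 - 12344} = \frac{15 \left(15 - 137\right) - 42111}{-45944 - 12344} = \frac{15 \left(-122\right) - 42111}{-58288} = \left(-1830 - 42111\right) \left(- \frac{1}{58288}\right) = \left(-43941\right) \left(- \frac{1}{58288}\right) = \frac{43941}{58288}$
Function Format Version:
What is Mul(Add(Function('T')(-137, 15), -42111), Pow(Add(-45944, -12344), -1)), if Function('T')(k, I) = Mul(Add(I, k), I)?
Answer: Rational(43941, 58288) ≈ 0.75386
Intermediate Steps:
Function('T')(k, I) = Mul(I, Add(I, k))
Mul(Add(Function('T')(-137, 15), -42111), Pow(Add(-45944, -12344), -1)) = Mul(Add(Mul(15, Add(15, -137)), -42111), Pow(Add(-45944, -12344), -1)) = Mul(Add(Mul(15, -122), -42111), Pow(-58288, -1)) = Mul(Add(-1830, -42111), Rational(-1, 58288)) = Mul(-43941, Rational(-1, 58288)) = Rational(43941, 58288)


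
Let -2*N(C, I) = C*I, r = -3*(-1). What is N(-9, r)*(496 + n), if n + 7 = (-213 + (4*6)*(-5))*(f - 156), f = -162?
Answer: 2872341/2 ≈ 1.4362e+6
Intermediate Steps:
r = 3
n = 105887 (n = -7 + (-213 + (4*6)*(-5))*(-162 - 156) = -7 + (-213 + 24*(-5))*(-318) = -7 + (-213 - 120)*(-318) = -7 - 333*(-318) = -7 + 105894 = 105887)
N(C, I) = -C*I/2
N(-9, r)*(496 + n) = (-1/2*(-9)*3)*(496 + 105887) = (27/2)*106383 = 2872341/2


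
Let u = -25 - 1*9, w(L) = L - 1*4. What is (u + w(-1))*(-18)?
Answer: 702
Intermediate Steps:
w(L) = -4 + L (w(L) = L - 4 = -4 + L)
u = -34 (u = -25 - 9 = -34)
(u + w(-1))*(-18) = (-34 + (-4 - 1))*(-18) = (-34 - 5)*(-18) = -39*(-18) = 702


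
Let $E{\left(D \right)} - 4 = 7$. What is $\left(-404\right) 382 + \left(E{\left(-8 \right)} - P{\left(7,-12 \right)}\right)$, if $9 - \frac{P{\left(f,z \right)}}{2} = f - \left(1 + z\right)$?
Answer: $-154299$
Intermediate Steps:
$P{\left(f,z \right)} = 20 - 2 f + 2 z$ ($P{\left(f,z \right)} = 18 - 2 \left(f - \left(1 + z\right)\right) = 18 - 2 \left(-1 + f - z\right) = 18 + \left(2 - 2 f + 2 z\right) = 20 - 2 f + 2 z$)
$E{\left(D \right)} = 11$ ($E{\left(D \right)} = 4 + 7 = 11$)
$\left(-404\right) 382 + \left(E{\left(-8 \right)} - P{\left(7,-12 \right)}\right) = \left(-404\right) 382 - \left(9 - 24 - 14\right) = -154328 + \left(11 - \left(20 - 14 - 24\right)\right) = -154328 + \left(11 - -18\right) = -154328 + \left(11 + 18\right) = -154328 + 29 = -154299$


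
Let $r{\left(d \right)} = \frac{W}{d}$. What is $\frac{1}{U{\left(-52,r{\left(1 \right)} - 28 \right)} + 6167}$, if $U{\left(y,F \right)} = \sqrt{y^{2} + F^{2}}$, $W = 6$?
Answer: $\frac{6167}{38028701} - \frac{2 \sqrt{797}}{38028701} \approx 0.00016068$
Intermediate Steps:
$r{\left(d \right)} = \frac{6}{d}$
$U{\left(y,F \right)} = \sqrt{F^{2} + y^{2}}$
$\frac{1}{U{\left(-52,r{\left(1 \right)} - 28 \right)} + 6167} = \frac{1}{\sqrt{\left(\frac{6}{1} - 28\right)^{2} + \left(-52\right)^{2}} + 6167} = \frac{1}{\sqrt{\left(6 \cdot 1 - 28\right)^{2} + 2704} + 6167} = \frac{1}{\sqrt{\left(6 - 28\right)^{2} + 2704} + 6167} = \frac{1}{\sqrt{\left(-22\right)^{2} + 2704} + 6167} = \frac{1}{\sqrt{484 + 2704} + 6167} = \frac{1}{\sqrt{3188} + 6167} = \frac{1}{2 \sqrt{797} + 6167} = \frac{1}{6167 + 2 \sqrt{797}}$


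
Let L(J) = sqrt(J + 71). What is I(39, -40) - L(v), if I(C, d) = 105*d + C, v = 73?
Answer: -4173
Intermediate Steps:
I(C, d) = C + 105*d
L(J) = sqrt(71 + J)
I(39, -40) - L(v) = (39 + 105*(-40)) - sqrt(71 + 73) = (39 - 4200) - sqrt(144) = -4161 - 1*12 = -4161 - 12 = -4173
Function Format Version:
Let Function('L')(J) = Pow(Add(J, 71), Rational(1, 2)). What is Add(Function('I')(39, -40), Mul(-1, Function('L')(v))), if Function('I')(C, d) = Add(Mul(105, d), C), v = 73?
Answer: -4173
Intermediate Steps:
Function('I')(C, d) = Add(C, Mul(105, d))
Function('L')(J) = Pow(Add(71, J), Rational(1, 2))
Add(Function('I')(39, -40), Mul(-1, Function('L')(v))) = Add(Add(39, Mul(105, -40)), Mul(-1, Pow(Add(71, 73), Rational(1, 2)))) = Add(Add(39, -4200), Mul(-1, Pow(144, Rational(1, 2)))) = Add(-4161, Mul(-1, 12)) = Add(-4161, -12) = -4173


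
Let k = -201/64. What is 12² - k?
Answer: 9417/64 ≈ 147.14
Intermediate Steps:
k = -201/64 (k = -201*1/64 = -201/64 ≈ -3.1406)
12² - k = 12² - 1*(-201/64) = 144 + 201/64 = 9417/64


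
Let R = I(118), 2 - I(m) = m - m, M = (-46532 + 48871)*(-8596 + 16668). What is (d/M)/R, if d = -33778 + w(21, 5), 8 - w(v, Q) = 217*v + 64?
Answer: -38391/37760816 ≈ -0.0010167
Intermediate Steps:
w(v, Q) = -56 - 217*v (w(v, Q) = 8 - (217*v + 64) = 8 - (64 + 217*v) = 8 + (-64 - 217*v) = -56 - 217*v)
M = 18880408 (M = 2339*8072 = 18880408)
I(m) = 2 (I(m) = 2 - (m - m) = 2 - 1*0 = 2 + 0 = 2)
R = 2
d = -38391 (d = -33778 + (-56 - 217*21) = -33778 + (-56 - 4557) = -33778 - 4613 = -38391)
(d/M)/R = -38391/18880408/2 = -38391*1/18880408*(½) = -38391/18880408*½ = -38391/37760816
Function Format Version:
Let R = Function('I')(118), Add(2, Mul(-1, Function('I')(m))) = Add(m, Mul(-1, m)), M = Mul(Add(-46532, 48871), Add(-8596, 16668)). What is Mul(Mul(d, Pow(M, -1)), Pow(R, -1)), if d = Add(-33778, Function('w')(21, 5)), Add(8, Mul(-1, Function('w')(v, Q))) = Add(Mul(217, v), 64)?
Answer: Rational(-38391, 37760816) ≈ -0.0010167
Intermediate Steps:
Function('w')(v, Q) = Add(-56, Mul(-217, v)) (Function('w')(v, Q) = Add(8, Mul(-1, Add(Mul(217, v), 64))) = Add(8, Mul(-1, Add(64, Mul(217, v)))) = Add(8, Add(-64, Mul(-217, v))) = Add(-56, Mul(-217, v)))
M = 18880408 (M = Mul(2339, 8072) = 18880408)
Function('I')(m) = 2 (Function('I')(m) = Add(2, Mul(-1, Add(m, Mul(-1, m)))) = Add(2, Mul(-1, 0)) = Add(2, 0) = 2)
R = 2
d = -38391 (d = Add(-33778, Add(-56, Mul(-217, 21))) = Add(-33778, Add(-56, -4557)) = Add(-33778, -4613) = -38391)
Mul(Mul(d, Pow(M, -1)), Pow(R, -1)) = Mul(Mul(-38391, Pow(18880408, -1)), Pow(2, -1)) = Mul(Mul(-38391, Rational(1, 18880408)), Rational(1, 2)) = Mul(Rational(-38391, 18880408), Rational(1, 2)) = Rational(-38391, 37760816)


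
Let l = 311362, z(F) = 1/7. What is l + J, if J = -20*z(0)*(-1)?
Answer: 2179554/7 ≈ 3.1137e+5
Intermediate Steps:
z(F) = ⅐
J = 20/7 (J = -20*⅐*(-1) = -20/7*(-1) = 20/7 ≈ 2.8571)
l + J = 311362 + 20/7 = 2179554/7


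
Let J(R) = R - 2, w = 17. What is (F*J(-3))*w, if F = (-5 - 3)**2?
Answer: -5440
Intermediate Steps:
J(R) = -2 + R
F = 64 (F = (-8)**2 = 64)
(F*J(-3))*w = (64*(-2 - 3))*17 = (64*(-5))*17 = -320*17 = -5440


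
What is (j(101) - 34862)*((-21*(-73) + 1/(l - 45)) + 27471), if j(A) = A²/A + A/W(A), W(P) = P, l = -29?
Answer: -37302607100/37 ≈ -1.0082e+9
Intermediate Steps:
j(A) = 1 + A (j(A) = A²/A + A/A = A + 1 = 1 + A)
(j(101) - 34862)*((-21*(-73) + 1/(l - 45)) + 27471) = ((1 + 101) - 34862)*((-21*(-73) + 1/(-29 - 45)) + 27471) = (102 - 34862)*((1533 + 1/(-74)) + 27471) = -34760*((1533 - 1/74) + 27471) = -34760*(113441/74 + 27471) = -34760*2146295/74 = -37302607100/37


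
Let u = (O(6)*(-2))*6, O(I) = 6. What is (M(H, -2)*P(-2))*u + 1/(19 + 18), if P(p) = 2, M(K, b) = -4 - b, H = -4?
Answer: 10657/37 ≈ 288.03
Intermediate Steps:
u = -72 (u = (6*(-2))*6 = -12*6 = -72)
(M(H, -2)*P(-2))*u + 1/(19 + 18) = ((-4 - 1*(-2))*2)*(-72) + 1/(19 + 18) = ((-4 + 2)*2)*(-72) + 1/37 = -2*2*(-72) + 1/37 = -4*(-72) + 1/37 = 288 + 1/37 = 10657/37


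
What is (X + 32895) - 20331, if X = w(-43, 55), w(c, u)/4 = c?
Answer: 12392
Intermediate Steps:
w(c, u) = 4*c
X = -172 (X = 4*(-43) = -172)
(X + 32895) - 20331 = (-172 + 32895) - 20331 = 32723 - 20331 = 12392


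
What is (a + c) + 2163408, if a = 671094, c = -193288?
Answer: 2641214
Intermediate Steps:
(a + c) + 2163408 = (671094 - 193288) + 2163408 = 477806 + 2163408 = 2641214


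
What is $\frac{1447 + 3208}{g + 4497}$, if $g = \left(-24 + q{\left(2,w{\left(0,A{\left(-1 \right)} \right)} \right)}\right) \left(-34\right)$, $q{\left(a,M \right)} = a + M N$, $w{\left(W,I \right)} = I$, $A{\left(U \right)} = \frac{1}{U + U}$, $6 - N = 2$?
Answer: $\frac{665}{759} \approx 0.87615$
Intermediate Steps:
$N = 4$ ($N = 6 - 2 = 4$)
$A{\left(U \right)} = \frac{1}{2 U}$
$q{\left(a,M \right)} = a + 4 M$ ($q{\left(a,M \right)} = a + M 4 = a + 4 M$)
$g = 816$ ($g = \left(-24 + \left(2 + 4 \frac{1}{2 \left(-1\right)}\right)\right) \left(-34\right) = \left(-24 + \left(2 + 4 \cdot \frac{1}{2} \left(-1\right)\right)\right) \left(-34\right) = \left(-24 + \left(2 + 4 \left(- \frac{1}{2}\right)\right)\right) \left(-34\right) = \left(-24 + \left(2 - 2\right)\right) \left(-34\right) = \left(-24 + 0\right) \left(-34\right) = \left(-24\right) \left(-34\right) = 816$)
$\frac{1447 + 3208}{g + 4497} = \frac{1447 + 3208}{816 + 4497} = \frac{4655}{5313} = 4655 \cdot \frac{1}{5313} = \frac{665}{759}$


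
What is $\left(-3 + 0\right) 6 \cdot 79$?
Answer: $-1422$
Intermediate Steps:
$\left(-3 + 0\right) 6 \cdot 79 = \left(-3\right) 6 \cdot 79 = \left(-18\right) 79 = -1422$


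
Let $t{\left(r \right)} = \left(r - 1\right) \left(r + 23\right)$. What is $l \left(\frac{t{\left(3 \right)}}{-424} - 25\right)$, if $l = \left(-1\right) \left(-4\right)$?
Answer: $- \frac{5326}{53} \approx -100.49$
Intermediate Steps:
$t{\left(r \right)} = \left(-1 + r\right) \left(23 + r\right)$
$l = 4$
$l \left(\frac{t{\left(3 \right)}}{-424} - 25\right) = 4 \left(\frac{-23 + 3^{2} + 22 \cdot 3}{-424} - 25\right) = 4 \left(\left(-23 + 9 + 66\right) \left(- \frac{1}{424}\right) - 25\right) = 4 \left(52 \left(- \frac{1}{424}\right) - 25\right) = 4 \left(- \frac{13}{106} - 25\right) = 4 \left(- \frac{2663}{106}\right) = - \frac{5326}{53}$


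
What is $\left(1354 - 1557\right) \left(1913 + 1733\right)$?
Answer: $-740138$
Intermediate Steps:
$\left(1354 - 1557\right) \left(1913 + 1733\right) = \left(1354 - 1557\right) 3646 = \left(-203\right) 3646 = -740138$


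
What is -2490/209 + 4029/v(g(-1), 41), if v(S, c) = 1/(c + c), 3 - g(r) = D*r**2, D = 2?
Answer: 69046512/209 ≈ 3.3037e+5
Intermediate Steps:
g(r) = 3 - 2*r**2
v(S, c) = 1/(2*c)
-2490/209 + 4029/v(g(-1), 41) = -2490/209 + 4029/(((1/2)/41)) = -2490*1/209 + 4029/(((1/2)*(1/41))) = -2490/209 + 4029/(1/82) = -2490/209 + 4029*82 = -2490/209 + 330378 = 69046512/209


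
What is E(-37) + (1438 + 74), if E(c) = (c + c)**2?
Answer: 6988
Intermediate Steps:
E(c) = 4*c**2 (E(c) = (2*c)**2 = 4*c**2)
E(-37) + (1438 + 74) = 4*(-37)**2 + (1438 + 74) = 4*1369 + 1512 = 5476 + 1512 = 6988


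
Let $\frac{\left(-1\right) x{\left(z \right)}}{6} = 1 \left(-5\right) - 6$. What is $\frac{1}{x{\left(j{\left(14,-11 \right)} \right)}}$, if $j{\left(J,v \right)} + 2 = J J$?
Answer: $\frac{1}{66} \approx 0.015152$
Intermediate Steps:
$j{\left(J,v \right)} = -2 + J^{2}$ ($j{\left(J,v \right)} = -2 + J J = -2 + J^{2}$)
$x{\left(z \right)} = 66$ ($x{\left(z \right)} = - 6 \left(1 \left(-5\right) - 6\right) = - 6 \left(-5 - 6\right) = \left(-6\right) \left(-11\right) = 66$)
$\frac{1}{x{\left(j{\left(14,-11 \right)} \right)}} = \frac{1}{66}$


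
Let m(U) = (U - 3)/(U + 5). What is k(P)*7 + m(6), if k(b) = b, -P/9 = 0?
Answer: 3/11 ≈ 0.27273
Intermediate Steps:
P = 0 (P = -9*0 = 0)
m(U) = (-3 + U)/(5 + U)
k(P)*7 + m(6) = 0*7 + (-3 + 6)/(5 + 6) = 0 + 3/11 = 3/11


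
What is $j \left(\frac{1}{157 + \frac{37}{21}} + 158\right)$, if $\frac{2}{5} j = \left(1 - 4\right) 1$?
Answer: $- \frac{7901895}{6668} \approx -1185.0$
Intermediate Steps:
$j = - \frac{15}{2}$ ($j = \frac{5 \left(1 - 4\right) 1}{2} = \frac{5 \left(\left(-3\right) 1\right)}{2} = \frac{5}{2} \left(-3\right) = - \frac{15}{2} \approx -7.5$)
$j \left(\frac{1}{157 + \frac{37}{21}} + 158\right) = - \frac{15 \left(\frac{1}{157 + \frac{37}{21}} + 158\right)}{2} = - \frac{15 \left(\frac{1}{\frac{3334}{21}} + 158\right)}{2} = - \frac{15 \left(\frac{21}{3334} + 158\right)}{2} = \left(- \frac{15}{2}\right) \frac{526793}{3334} = - \frac{7901895}{6668}$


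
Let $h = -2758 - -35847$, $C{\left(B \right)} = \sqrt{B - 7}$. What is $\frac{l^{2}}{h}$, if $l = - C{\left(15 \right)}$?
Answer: $\frac{8}{33089} \approx 0.00024177$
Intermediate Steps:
$C{\left(B \right)} = \sqrt{-7 + B}$
$l = - 2 \sqrt{2}$ ($l = - \sqrt{-7 + 15} = - \sqrt{8} = - 2 \sqrt{2} \approx -2.8284$)
$h = 33089$ ($h = -2758 + 35847 = 33089$)
$\frac{l^{2}}{h} = \frac{\left(- 2 \sqrt{2}\right)^{2}}{33089} = 8 \cdot \frac{1}{33089} = \frac{8}{33089}$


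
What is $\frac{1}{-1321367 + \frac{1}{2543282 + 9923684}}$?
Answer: $- \frac{12466966}{16473437462521} \approx -7.5679 \cdot 10^{-7}$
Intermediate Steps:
$\frac{1}{-1321367 + \frac{1}{2543282 + 9923684}} = \frac{1}{-1321367 + \frac{1}{12466966}} = \frac{1}{- \frac{16473437462521}{12466966}} = - \frac{12466966}{16473437462521}$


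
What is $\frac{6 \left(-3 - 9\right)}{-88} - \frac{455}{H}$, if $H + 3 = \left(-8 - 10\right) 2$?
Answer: $\frac{412}{33} \approx 12.485$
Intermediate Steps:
$H = -39$ ($H = -3 + \left(-8 - 10\right) 2 = -3 - 36 = -39$)
$\frac{6 \left(-3 - 9\right)}{-88} - \frac{455}{H} = \frac{6 \left(-3 - 9\right)}{-88} - \frac{455}{-39} = 6 \left(-12\right) \left(- \frac{1}{88}\right) - - \frac{35}{3} = \left(-72\right) \left(- \frac{1}{88}\right) + \frac{35}{3} = \frac{9}{11} + \frac{35}{3} = \frac{412}{33}$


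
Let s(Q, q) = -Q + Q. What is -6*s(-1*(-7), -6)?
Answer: 0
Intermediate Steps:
s(Q, q) = 0
-6*s(-1*(-7), -6) = -6*0 = 0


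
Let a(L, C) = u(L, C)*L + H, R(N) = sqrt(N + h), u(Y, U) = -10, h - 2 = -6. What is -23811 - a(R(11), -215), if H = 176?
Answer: -23987 + 10*sqrt(7) ≈ -23961.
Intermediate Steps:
h = -4 (h = 2 - 6 = -4)
R(N) = sqrt(-4 + N) (R(N) = sqrt(N - 4) = sqrt(-4 + N))
a(L, C) = 176 - 10*L (a(L, C) = -10*L + 176 = 176 - 10*L)
-23811 - a(R(11), -215) = -23811 - (176 - 10*sqrt(-4 + 11)) = -23811 - (176 - 10*sqrt(7)) = -23811 + (-176 + 10*sqrt(7)) = -23987 + 10*sqrt(7)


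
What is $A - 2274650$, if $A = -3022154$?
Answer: $-5296804$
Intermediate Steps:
$A - 2274650 = -3022154 - 2274650 = -5296804$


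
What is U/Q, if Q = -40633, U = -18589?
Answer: 18589/40633 ≈ 0.45749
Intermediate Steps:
U/Q = -18589/(-40633) = -18589*(-1/40633) = 18589/40633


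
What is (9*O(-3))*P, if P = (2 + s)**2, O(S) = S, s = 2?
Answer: -432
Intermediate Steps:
P = 16 (P = (2 + 2)**2 = 4**2 = 16)
(9*O(-3))*P = (9*(-3))*16 = -27*16 = -432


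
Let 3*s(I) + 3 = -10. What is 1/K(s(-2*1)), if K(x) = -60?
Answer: -1/60 ≈ -0.016667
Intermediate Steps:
s(I) = -13/3 (s(I) = -1 + (⅓)*(-10) = -1 - 10/3 = -13/3)
1/K(s(-2*1)) = 1/(-60) = -1/60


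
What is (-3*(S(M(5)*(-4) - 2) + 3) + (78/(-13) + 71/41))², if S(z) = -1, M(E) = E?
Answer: 177241/1681 ≈ 105.44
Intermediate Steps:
(-3*(S(M(5)*(-4) - 2) + 3) + (78/(-13) + 71/41))² = (-3*(-1 + 3) + (78/(-13) + 71/41))² = (-3*2 + (78*(-1/13) + 71*(1/41)))² = (-6 + (-6 + 71/41))² = (-6 - 175/41)² = (-421/41)² = 177241/1681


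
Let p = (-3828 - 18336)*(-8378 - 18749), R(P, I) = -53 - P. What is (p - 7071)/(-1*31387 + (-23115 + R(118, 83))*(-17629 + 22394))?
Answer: -601235757/110989177 ≈ -5.4171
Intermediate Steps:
p = 601242828 (p = -22164*(-27127) = 601242828)
(p - 7071)/(-1*31387 + (-23115 + R(118, 83))*(-17629 + 22394)) = (601242828 - 7071)/(-1*31387 + (-23115 + (-53 - 1*118))*(-17629 + 22394)) = 601235757/(-31387 + (-23115 + (-53 - 118))*4765) = 601235757/(-31387 + (-23115 - 171)*4765) = 601235757/(-31387 - 23286*4765) = 601235757/(-31387 - 110957790) = 601235757/(-110989177) = 601235757*(-1/110989177) = -601235757/110989177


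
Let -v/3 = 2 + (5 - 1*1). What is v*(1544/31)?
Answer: -27792/31 ≈ -896.52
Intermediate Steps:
v = -18 (v = -3*(2 + (5 - 1*1)) = -3*(2 + (5 - 1)) = -3*(2 + 4) = -3*6 = -18)
v*(1544/31) = -27792/31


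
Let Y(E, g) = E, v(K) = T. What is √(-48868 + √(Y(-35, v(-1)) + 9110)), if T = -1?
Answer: √(-48868 + 55*√3) ≈ 220.85*I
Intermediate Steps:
v(K) = -1
√(-48868 + √(Y(-35, v(-1)) + 9110)) = √(-48868 + √(-35 + 9110)) = √(-48868 + √9075) = √(-48868 + 55*√3)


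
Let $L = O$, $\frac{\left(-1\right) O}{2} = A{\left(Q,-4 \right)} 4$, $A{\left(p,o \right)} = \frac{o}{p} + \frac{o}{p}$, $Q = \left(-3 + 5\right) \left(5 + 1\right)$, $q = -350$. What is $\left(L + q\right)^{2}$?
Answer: $\frac{1069156}{9} \approx 1.188 \cdot 10^{5}$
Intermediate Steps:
$Q = 12$ ($Q = 2 \cdot 6 = 12$)
$A{\left(p,o \right)} = \frac{2 o}{p}$
$O = \frac{16}{3}$ ($O = - 2 \cdot 2 \left(-4\right) \frac{1}{12} \cdot 4 = - 2 \left(\left(- \frac{2}{3}\right) 4\right) = \left(-2\right) \left(- \frac{8}{3}\right) = \frac{16}{3} \approx 5.3333$)
$L = \frac{16}{3} \approx 5.3333$
$\left(L + q\right)^{2} = \left(\frac{16}{3} - 350\right)^{2} = \left(- \frac{1034}{3}\right)^{2} = \frac{1069156}{9}$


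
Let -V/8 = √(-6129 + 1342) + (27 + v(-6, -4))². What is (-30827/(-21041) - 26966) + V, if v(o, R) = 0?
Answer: -690071891/21041 - 8*I*√4787 ≈ -32797.0 - 553.5*I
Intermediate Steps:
V = -5832 - 8*I*√4787 (V = -8*(√(-6129 + 1342) + (27 + 0)²) = -8*(√(-4787) + 27²) = -8*(I*√4787 + 729) = -8*(729 + I*√4787) = -5832 - 8*I*√4787 ≈ -5832.0 - 553.5*I)
(-30827/(-21041) - 26966) + V = (-30827/(-21041) - 26966) + (-5832 - 8*I*√4787) = (-30827*(-1/21041) - 26966) + (-5832 - 8*I*√4787) = (30827/21041 - 26966) + (-5832 - 8*I*√4787) = -567360779/21041 + (-5832 - 8*I*√4787) = -690071891/21041 - 8*I*√4787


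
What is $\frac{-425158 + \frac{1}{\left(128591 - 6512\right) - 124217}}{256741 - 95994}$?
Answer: $- \frac{908987805}{343677086} \approx -2.6449$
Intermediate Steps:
$\frac{-425158 + \frac{1}{\left(128591 - 6512\right) - 124217}}{256741 - 95994} = \frac{-425158 + \frac{1}{\left(128591 - 6512\right) - 124217}}{160747} = \left(-425158 + \frac{1}{122079 - 124217}\right) \frac{1}{160747} = \left(-425158 + \frac{1}{-2138}\right) \frac{1}{160747} = \left(-425158 - \frac{1}{2138}\right) \frac{1}{160747} = \left(- \frac{908987805}{2138}\right) \frac{1}{160747} = - \frac{908987805}{343677086}$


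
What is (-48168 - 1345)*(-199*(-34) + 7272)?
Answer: -695063494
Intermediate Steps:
(-48168 - 1345)*(-199*(-34) + 7272) = -49513*(6766 + 7272) = -49513*14038 = -695063494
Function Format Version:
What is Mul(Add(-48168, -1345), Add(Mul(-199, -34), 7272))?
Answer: -695063494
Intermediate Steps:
Mul(Add(-48168, -1345), Add(Mul(-199, -34), 7272)) = Mul(-49513, Add(6766, 7272)) = Mul(-49513, 14038) = -695063494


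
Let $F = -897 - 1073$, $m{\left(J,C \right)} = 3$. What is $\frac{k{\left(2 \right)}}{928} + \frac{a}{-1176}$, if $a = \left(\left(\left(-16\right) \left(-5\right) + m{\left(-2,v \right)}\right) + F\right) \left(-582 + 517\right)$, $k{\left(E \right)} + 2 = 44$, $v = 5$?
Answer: $- \frac{2370301}{22736} \approx -104.25$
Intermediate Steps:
$k{\left(E \right)} = 42$ ($k{\left(E \right)} = -2 + 44 = 42$)
$F = -1970$ ($F = -897 - 1073 = -1970$)
$a = 122655$ ($a = \left(\left(\left(-16\right) \left(-5\right) + 3\right) - 1970\right) \left(-582 + 517\right) = \left(\left(80 + 3\right) - 1970\right) \left(-65\right) = \left(83 - 1970\right) \left(-65\right) = \left(-1887\right) \left(-65\right) = 122655$)
$\frac{k{\left(2 \right)}}{928} + \frac{a}{-1176} = \frac{42}{928} + \frac{122655}{-1176} = 42 \cdot \frac{1}{928} + 122655 \left(- \frac{1}{1176}\right) = \frac{21}{464} - \frac{40885}{392} = - \frac{2370301}{22736}$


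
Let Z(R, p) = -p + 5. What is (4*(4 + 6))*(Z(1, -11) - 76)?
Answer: -2400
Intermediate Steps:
Z(R, p) = 5 - p
(4*(4 + 6))*(Z(1, -11) - 76) = (4*(4 + 6))*((5 - 1*(-11)) - 76) = (4*10)*((5 + 11) - 76) = 40*(16 - 76) = 40*(-60) = -2400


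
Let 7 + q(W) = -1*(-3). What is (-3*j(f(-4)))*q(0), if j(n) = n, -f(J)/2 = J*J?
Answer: -384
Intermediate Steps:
f(J) = -2*J² (f(J) = -2*J*J = -2*J²)
q(W) = -4 (q(W) = -7 - 1*(-3) = -7 + 3 = -4)
(-3*j(f(-4)))*q(0) = -(-6)*(-4)²*(-4) = -(-6)*16*(-4) = -3*(-32)*(-4) = 96*(-4) = -384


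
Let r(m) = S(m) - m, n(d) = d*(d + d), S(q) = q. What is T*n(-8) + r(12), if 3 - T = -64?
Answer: 8576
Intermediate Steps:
T = 67 (T = 3 - 1*(-64) = 3 + 64 = 67)
n(d) = 2*d² (n(d) = d*(2*d) = 2*d²)
r(m) = 0 (r(m) = m - m = 0)
T*n(-8) + r(12) = 67*(2*(-8)²) + 0 = 67*(2*64) + 0 = 67*128 + 0 = 8576 + 0 = 8576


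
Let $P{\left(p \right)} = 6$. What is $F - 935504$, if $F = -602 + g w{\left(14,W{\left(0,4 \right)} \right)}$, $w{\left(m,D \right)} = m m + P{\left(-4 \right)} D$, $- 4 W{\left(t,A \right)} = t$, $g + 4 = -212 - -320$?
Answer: $-915722$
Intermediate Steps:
$g = 104$ ($g = -4 - -108 = -4 + \left(-212 + 320\right) = -4 + 108 = 104$)
$W{\left(t,A \right)} = - \frac{t}{4}$
$w{\left(m,D \right)} = m^{2} + 6 D$ ($w{\left(m,D \right)} = m m + 6 D = m^{2} + 6 D$)
$F = 19782$ ($F = -602 + 104 \left(14^{2} + 6 \left(\left(- \frac{1}{4}\right) 0\right)\right) = -602 + 104 \left(196 + 6 \cdot 0\right) = -602 + 104 \left(196 + 0\right) = -602 + 104 \cdot 196 = -602 + 20384 = 19782$)
$F - 935504 = 19782 - 935504 = -915722$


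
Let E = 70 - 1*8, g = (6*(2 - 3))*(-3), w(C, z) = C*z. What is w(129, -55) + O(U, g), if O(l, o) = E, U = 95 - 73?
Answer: -7033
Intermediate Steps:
U = 22
g = 18 (g = (6*(-1))*(-3) = -6*(-3) = 18)
E = 62 (E = 70 - 8 = 62)
O(l, o) = 62
w(129, -55) + O(U, g) = 129*(-55) + 62 = -7095 + 62 = -7033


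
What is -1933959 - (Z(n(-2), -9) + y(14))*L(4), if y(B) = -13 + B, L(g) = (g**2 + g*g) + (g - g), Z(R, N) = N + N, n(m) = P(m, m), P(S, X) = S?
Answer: -1933415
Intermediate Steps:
n(m) = m
Z(R, N) = 2*N
L(g) = 2*g**2 (L(g) = (g**2 + g**2) + 0 = 2*g**2 + 0 = 2*g**2)
-1933959 - (Z(n(-2), -9) + y(14))*L(4) = -1933959 - (2*(-9) + (-13 + 14))*2*4**2 = -1933959 - (-18 + 1)*2*16 = -1933959 - (-17)*32 = -1933959 - 1*(-544) = -1933959 + 544 = -1933415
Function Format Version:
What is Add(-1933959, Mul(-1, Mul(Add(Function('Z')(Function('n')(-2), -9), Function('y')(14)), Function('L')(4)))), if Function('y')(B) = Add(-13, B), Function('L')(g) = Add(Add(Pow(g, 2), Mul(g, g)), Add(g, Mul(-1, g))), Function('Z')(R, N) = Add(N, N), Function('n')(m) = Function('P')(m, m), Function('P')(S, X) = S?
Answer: -1933415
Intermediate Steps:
Function('n')(m) = m
Function('Z')(R, N) = Mul(2, N)
Function('L')(g) = Mul(2, Pow(g, 2)) (Function('L')(g) = Add(Add(Pow(g, 2), Pow(g, 2)), 0) = Add(Mul(2, Pow(g, 2)), 0) = Mul(2, Pow(g, 2)))
Add(-1933959, Mul(-1, Mul(Add(Function('Z')(Function('n')(-2), -9), Function('y')(14)), Function('L')(4)))) = Add(-1933959, Mul(-1, Mul(Add(Mul(2, -9), Add(-13, 14)), Mul(2, Pow(4, 2))))) = Add(-1933959, Mul(-1, Mul(Add(-18, 1), Mul(2, 16)))) = Add(-1933959, Mul(-1, Mul(-17, 32))) = Add(-1933959, Mul(-1, -544)) = Add(-1933959, 544) = -1933415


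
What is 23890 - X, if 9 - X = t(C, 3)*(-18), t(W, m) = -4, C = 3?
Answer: 23953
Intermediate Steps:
X = -63 (X = 9 - (-4)*(-18) = 9 - 1*72 = 9 - 72 = -63)
23890 - X = 23890 - 1*(-63) = 23890 + 63 = 23953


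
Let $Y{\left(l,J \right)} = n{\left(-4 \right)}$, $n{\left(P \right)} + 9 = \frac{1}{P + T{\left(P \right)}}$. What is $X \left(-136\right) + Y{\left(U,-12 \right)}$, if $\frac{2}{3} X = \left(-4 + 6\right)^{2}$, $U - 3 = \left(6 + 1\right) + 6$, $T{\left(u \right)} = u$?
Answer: $- \frac{6601}{8} \approx -825.13$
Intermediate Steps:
$U = 16$ ($U = 3 + \left(\left(6 + 1\right) + 6\right) = 3 + \left(7 + 6\right) = 3 + 13 = 16$)
$n{\left(P \right)} = -9 + \frac{1}{2 P}$ ($n{\left(P \right)} = -9 + \frac{1}{P + P} = -9 + \frac{1}{2 P}$)
$Y{\left(l,J \right)} = - \frac{73}{8}$ ($Y{\left(l,J \right)} = -9 + \frac{1}{2 \left(-4\right)} = -9 + \frac{1}{2} \left(- \frac{1}{4}\right) = -9 - \frac{1}{8} = - \frac{73}{8}$)
$X = 6$ ($X = \frac{3 \left(-4 + 6\right)^{2}}{2} = \frac{3 \cdot 2^{2}}{2} = \frac{3}{2} \cdot 4 = 6$)
$X \left(-136\right) + Y{\left(U,-12 \right)} = 6 \left(-136\right) - \frac{73}{8} = -816 - \frac{73}{8} = - \frac{6601}{8}$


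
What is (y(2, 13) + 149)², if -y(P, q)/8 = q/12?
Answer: 177241/9 ≈ 19693.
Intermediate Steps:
y(P, q) = -2*q/3 (y(P, q) = -8*q/12 = -2*q/3)
(y(2, 13) + 149)² = (-⅔*13 + 149)² = (-26/3 + 149)² = (421/3)² = 177241/9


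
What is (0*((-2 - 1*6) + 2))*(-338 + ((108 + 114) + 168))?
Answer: 0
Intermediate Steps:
(0*((-2 - 1*6) + 2))*(-338 + ((108 + 114) + 168)) = (0*((-2 - 6) + 2))*(-338 + (222 + 168)) = (0*(-8 + 2))*(-338 + 390) = (0*(-6))*52 = 0*52 = 0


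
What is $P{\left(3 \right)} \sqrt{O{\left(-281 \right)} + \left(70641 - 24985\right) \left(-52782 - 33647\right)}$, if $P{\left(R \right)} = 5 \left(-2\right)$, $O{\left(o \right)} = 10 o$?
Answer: $- 90 i \sqrt{48716114} \approx - 6.2817 \cdot 10^{5} i$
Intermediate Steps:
$P{\left(R \right)} = -10$
$P{\left(3 \right)} \sqrt{O{\left(-281 \right)} + \left(70641 - 24985\right) \left(-52782 - 33647\right)} = - 10 \sqrt{10 \left(-281\right) + \left(70641 - 24985\right) \left(-52782 - 33647\right)} = - 10 \sqrt{-2810 + 45656 \left(-86429\right)} = - 10 \sqrt{-2810 - 3946002424} = - 10 \sqrt{-3946005234} = - 10 \cdot 9 i \sqrt{48716114} = - 90 i \sqrt{48716114}$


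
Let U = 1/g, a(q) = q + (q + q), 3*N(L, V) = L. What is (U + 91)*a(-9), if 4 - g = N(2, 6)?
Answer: -24651/10 ≈ -2465.1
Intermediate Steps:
N(L, V) = L/3
g = 10/3 (g = 4 - 2/3 = 4 - 1*⅔ = 4 - ⅔ = 10/3 ≈ 3.3333)
a(q) = 3*q (a(q) = q + 2*q = 3*q)
U = 3/10 (U = 1/(10/3) = 3/10 ≈ 0.30000)
(U + 91)*a(-9) = (3/10 + 91)*(3*(-9)) = (913/10)*(-27) = -24651/10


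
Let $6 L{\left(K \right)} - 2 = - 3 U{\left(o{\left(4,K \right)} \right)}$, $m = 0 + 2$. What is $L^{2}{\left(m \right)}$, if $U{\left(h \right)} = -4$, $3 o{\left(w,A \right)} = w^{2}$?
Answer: $\frac{49}{9} \approx 5.4444$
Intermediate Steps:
$o{\left(w,A \right)} = \frac{w^{2}}{3}$
$m = 2$
$L{\left(K \right)} = \frac{7}{3}$ ($L{\left(K \right)} = \frac{1}{3} + \frac{\left(-3\right) \left(-4\right)}{6} = \frac{1}{3} + \frac{1}{6} \cdot 12 = \frac{1}{3} + 2 = \frac{7}{3}$)
$L^{2}{\left(m \right)} = \left(\frac{7}{3}\right)^{2} = \frac{49}{9}$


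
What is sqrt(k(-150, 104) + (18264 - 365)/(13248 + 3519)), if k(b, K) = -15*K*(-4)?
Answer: sqrt(2406811517)/621 ≈ 79.000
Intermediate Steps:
k(b, K) = 60*K (k(b, K) = -(-60)*K = 60*K)
sqrt(k(-150, 104) + (18264 - 365)/(13248 + 3519)) = sqrt(60*104 + (18264 - 365)/(13248 + 3519)) = sqrt(6240 + 17899/16767) = sqrt(104643979/16767) = sqrt(2406811517)/621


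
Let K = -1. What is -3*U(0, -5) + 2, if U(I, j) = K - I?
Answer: 5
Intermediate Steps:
U(I, j) = -1 - I
-3*U(0, -5) + 2 = -3*(-1 - 1*0) + 2 = -3*(-1 + 0) + 2 = -3*(-1) + 2 = 3 + 2 = 5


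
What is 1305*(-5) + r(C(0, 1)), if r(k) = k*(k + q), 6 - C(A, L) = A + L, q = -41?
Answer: -6705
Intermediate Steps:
C(A, L) = 6 - A - L (C(A, L) = 6 - (A + L) = 6 + (-A - L) = 6 - A - L)
r(k) = k*(-41 + k) (r(k) = k*(k - 41) = k*(-41 + k))
1305*(-5) + r(C(0, 1)) = 1305*(-5) + (6 - 1*0 - 1*1)*(-41 + (6 - 1*0 - 1*1)) = -6525 + (6 + 0 - 1)*(-41 + (6 + 0 - 1)) = -6525 + 5*(-41 + 5) = -6525 + 5*(-36) = -6525 - 180 = -6705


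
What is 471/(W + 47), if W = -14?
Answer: 157/11 ≈ 14.273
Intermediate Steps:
471/(W + 47) = 471/(-14 + 47) = 471/33 = 471*(1/33) = 157/11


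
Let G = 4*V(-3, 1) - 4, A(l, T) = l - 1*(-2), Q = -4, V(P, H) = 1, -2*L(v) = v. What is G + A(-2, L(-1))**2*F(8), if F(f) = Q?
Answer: 0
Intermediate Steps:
L(v) = -v/2
A(l, T) = 2 + l (A(l, T) = l + 2 = 2 + l)
F(f) = -4
G = 0 (G = 4*1 - 4 = 4 - 4 = 0)
G + A(-2, L(-1))**2*F(8) = 0 + (2 - 2)**2*(-4) = 0 + 0**2*(-4) = 0 + 0*(-4) = 0 + 0 = 0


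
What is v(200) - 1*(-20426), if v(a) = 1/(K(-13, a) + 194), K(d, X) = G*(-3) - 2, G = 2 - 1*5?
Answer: 4105627/201 ≈ 20426.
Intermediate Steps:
G = -3 (G = 2 - 5 = -3)
K(d, X) = 7 (K(d, X) = -3*(-3) - 2 = 9 - 2 = 7)
v(a) = 1/201 (v(a) = 1/(7 + 194) = 1/201)
v(200) - 1*(-20426) = 1/201 - 1*(-20426) = 1/201 + 20426 = 4105627/201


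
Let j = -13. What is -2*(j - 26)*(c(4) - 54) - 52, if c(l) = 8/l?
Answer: -4108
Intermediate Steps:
-2*(j - 26)*(c(4) - 54) - 52 = -2*(-13 - 26)*(8/4 - 54) - 52 = -(-78)*(8*(¼) - 54) - 52 = -(-78)*(2 - 54) - 52 = -(-78)*(-52) - 52 = -2*2028 - 52 = -4056 - 52 = -4108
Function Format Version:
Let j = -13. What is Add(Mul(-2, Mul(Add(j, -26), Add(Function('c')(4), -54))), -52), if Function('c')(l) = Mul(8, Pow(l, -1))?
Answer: -4108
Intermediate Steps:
Add(Mul(-2, Mul(Add(j, -26), Add(Function('c')(4), -54))), -52) = Add(Mul(-2, Mul(Add(-13, -26), Add(Mul(8, Pow(4, -1)), -54))), -52) = Add(Mul(-2, Mul(-39, Add(Mul(8, Rational(1, 4)), -54))), -52) = Add(Mul(-2, Mul(-39, Add(2, -54))), -52) = Add(Mul(-2, Mul(-39, -52)), -52) = Add(Mul(-2, 2028), -52) = Add(-4056, -52) = -4108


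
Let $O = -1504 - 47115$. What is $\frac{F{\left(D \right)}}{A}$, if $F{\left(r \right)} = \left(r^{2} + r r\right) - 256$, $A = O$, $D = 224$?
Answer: $- \frac{100096}{48619} \approx -2.0588$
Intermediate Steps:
$O = -48619$ ($O = -1504 - 47115 = -48619$)
$A = -48619$
$F{\left(r \right)} = -256 + 2 r^{2}$ ($F{\left(r \right)} = \left(r^{2} + r^{2}\right) - 256 = 2 r^{2} - 256 = -256 + 2 r^{2}$)
$\frac{F{\left(D \right)}}{A} = \frac{-256 + 2 \cdot 224^{2}}{-48619} = \left(-256 + 2 \cdot 50176\right) \left(- \frac{1}{48619}\right) = \left(-256 + 100352\right) \left(- \frac{1}{48619}\right) = 100096 \left(- \frac{1}{48619}\right) = - \frac{100096}{48619}$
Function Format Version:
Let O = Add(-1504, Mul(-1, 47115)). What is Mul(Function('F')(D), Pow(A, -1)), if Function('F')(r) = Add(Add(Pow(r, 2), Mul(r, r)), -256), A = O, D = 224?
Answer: Rational(-100096, 48619) ≈ -2.0588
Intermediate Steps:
O = -48619 (O = Add(-1504, -47115) = -48619)
A = -48619
Function('F')(r) = Add(-256, Mul(2, Pow(r, 2))) (Function('F')(r) = Add(Add(Pow(r, 2), Pow(r, 2)), -256) = Add(Mul(2, Pow(r, 2)), -256) = Add(-256, Mul(2, Pow(r, 2))))
Mul(Function('F')(D), Pow(A, -1)) = Mul(Add(-256, Mul(2, Pow(224, 2))), Pow(-48619, -1)) = Mul(Add(-256, Mul(2, 50176)), Rational(-1, 48619)) = Mul(Add(-256, 100352), Rational(-1, 48619)) = Mul(100096, Rational(-1, 48619)) = Rational(-100096, 48619)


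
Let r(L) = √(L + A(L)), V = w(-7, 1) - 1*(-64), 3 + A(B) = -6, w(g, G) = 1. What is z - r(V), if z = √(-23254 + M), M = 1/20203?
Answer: -2*√14 + I*√9491380733883/20203 ≈ -7.4833 + 152.49*I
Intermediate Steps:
M = 1/20203 ≈ 4.9498e-5
A(B) = -9 (A(B) = -3 - 6 = -9)
z = I*√9491380733883/20203 (z = √(-23254 + 1/20203) = √(-469800561/20203) = I*√9491380733883/20203 ≈ 152.49*I)
V = 65 (V = 1 - 1*(-64) = 1 + 64 = 65)
r(L) = √(-9 + L) (r(L) = √(L - 9) = √(-9 + L))
z - r(V) = I*√9491380733883/20203 - √(-9 + 65) = I*√9491380733883/20203 - √56 = I*√9491380733883/20203 - 2*√14 = -2*√14 + I*√9491380733883/20203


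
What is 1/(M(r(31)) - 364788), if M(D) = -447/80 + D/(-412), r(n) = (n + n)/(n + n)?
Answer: -8240/3005899181 ≈ -2.7413e-6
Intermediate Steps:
r(n) = 1 (r(n) = (2*n)/((2*n)) = (2*n)*(1/(2*n)) = 1)
M(D) = -447/80 - D/412 (M(D) = -447*1/80 + D*(-1/412) = -447/80 - D/412)
1/(M(r(31)) - 364788) = 1/((-447/80 - 1/412*1) - 364788) = 1/((-447/80 - 1/412) - 364788) = 1/(-46061/8240 - 364788) = 1/(-3005899181/8240) = -8240/3005899181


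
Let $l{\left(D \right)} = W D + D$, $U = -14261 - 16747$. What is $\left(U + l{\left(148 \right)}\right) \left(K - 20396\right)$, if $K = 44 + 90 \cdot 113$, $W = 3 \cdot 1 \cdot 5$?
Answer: $291612480$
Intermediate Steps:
$U = -31008$
$W = 15$ ($W = 3 \cdot 5 = 15$)
$K = 10214$ ($K = 44 + 10170 = 10214$)
$l{\left(D \right)} = 16 D$ ($l{\left(D \right)} = 15 D + D = 16 D$)
$\left(U + l{\left(148 \right)}\right) \left(K - 20396\right) = \left(-31008 + 16 \cdot 148\right) \left(10214 - 20396\right) = \left(-31008 + 2368\right) \left(-10182\right) = \left(-28640\right) \left(-10182\right) = 291612480$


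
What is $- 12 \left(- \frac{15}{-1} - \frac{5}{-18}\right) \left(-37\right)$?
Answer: $\frac{20350}{3} \approx 6783.3$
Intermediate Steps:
$- 12 \left(- \frac{15}{-1} - \frac{5}{-18}\right) \left(-37\right) = - 12 \left(\left(-15\right) \left(-1\right) - - \frac{5}{18}\right) \left(-37\right) = - 12 \left(15 + \frac{5}{18}\right) \left(-37\right) = \left(-12\right) \frac{275}{18} \left(-37\right) = \left(- \frac{550}{3}\right) \left(-37\right) = \frac{20350}{3}$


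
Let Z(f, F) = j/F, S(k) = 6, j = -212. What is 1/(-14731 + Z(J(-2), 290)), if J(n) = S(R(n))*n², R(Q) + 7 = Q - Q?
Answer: -145/2136101 ≈ -6.7881e-5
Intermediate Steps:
R(Q) = -7 (R(Q) = -7 + (Q - Q) = -7 + 0 = -7)
J(n) = 6*n²
Z(f, F) = -212/F
1/(-14731 + Z(J(-2), 290)) = 1/(-14731 - 212/290) = 1/(-14731 - 212*1/290) = 1/(-14731 - 106/145) = 1/(-2136101/145) = -145/2136101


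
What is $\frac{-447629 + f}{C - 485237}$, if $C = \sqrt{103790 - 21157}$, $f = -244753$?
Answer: $\frac{55994894089}{39242477256} + \frac{115397 \sqrt{82633}}{39242477256} \approx 1.4277$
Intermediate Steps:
$C = \sqrt{82633} \approx 287.46$
$\frac{-447629 + f}{C - 485237} = \frac{-447629 - 244753}{\sqrt{82633} - 485237} = - \frac{692382}{-485237 + \sqrt{82633}}$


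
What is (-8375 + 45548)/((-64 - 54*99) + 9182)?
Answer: 37173/3772 ≈ 9.8550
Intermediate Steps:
(-8375 + 45548)/((-64 - 54*99) + 9182) = 37173/((-64 - 5346) + 9182) = 37173/(-5410 + 9182) = 37173/3772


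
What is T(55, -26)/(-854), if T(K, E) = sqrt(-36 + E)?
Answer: -I*sqrt(62)/854 ≈ -0.0092202*I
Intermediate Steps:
T(55, -26)/(-854) = sqrt(-36 - 26)/(-854) = sqrt(-62)*(-1/854) = (I*sqrt(62))*(-1/854) = -I*sqrt(62)/854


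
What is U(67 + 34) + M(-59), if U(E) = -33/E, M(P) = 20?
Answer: 1987/101 ≈ 19.673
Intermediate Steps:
U(67 + 34) + M(-59) = -33/(67 + 34) + 20 = -33/101 + 20 = 1987/101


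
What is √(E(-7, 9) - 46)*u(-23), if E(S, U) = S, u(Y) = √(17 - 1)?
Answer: 4*I*√53 ≈ 29.12*I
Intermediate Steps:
u(Y) = 4 (u(Y) = √16 = 4)
√(E(-7, 9) - 46)*u(-23) = √(-7 - 46)*4 = √(-53)*4 = (I*√53)*4 = 4*I*√53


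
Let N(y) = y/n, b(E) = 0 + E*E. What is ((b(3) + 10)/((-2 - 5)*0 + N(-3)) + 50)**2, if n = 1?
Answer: 17161/9 ≈ 1906.8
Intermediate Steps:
b(E) = E**2 (b(E) = 0 + E**2 = E**2)
N(y) = y (N(y) = y/1 = y*1 = y)
((b(3) + 10)/((-2 - 5)*0 + N(-3)) + 50)**2 = ((3**2 + 10)/((-2 - 5)*0 - 3) + 50)**2 = ((9 + 10)/(-7*0 - 3) + 50)**2 = (19/(0 - 3) + 50)**2 = (19/(-3) + 50)**2 = (19*(-1/3) + 50)**2 = (-19/3 + 50)**2 = (131/3)**2 = 17161/9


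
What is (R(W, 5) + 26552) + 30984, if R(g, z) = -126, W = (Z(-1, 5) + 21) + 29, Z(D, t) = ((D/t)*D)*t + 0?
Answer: 57410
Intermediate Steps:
Z(D, t) = D² (Z(D, t) = (D²/t)*t + 0 = D² + 0 = D²)
W = 51 (W = ((-1)² + 21) + 29 = (1 + 21) + 29 = 22 + 29 = 51)
(R(W, 5) + 26552) + 30984 = (-126 + 26552) + 30984 = 26426 + 30984 = 57410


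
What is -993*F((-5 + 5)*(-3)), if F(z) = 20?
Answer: -19860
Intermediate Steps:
-993*F((-5 + 5)*(-3)) = -993*20 = -19860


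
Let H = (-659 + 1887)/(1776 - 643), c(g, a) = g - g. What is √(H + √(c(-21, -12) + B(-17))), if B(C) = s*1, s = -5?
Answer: √(1391324 + 1283689*I*√5)/1133 ≈ 1.3358 + 0.83697*I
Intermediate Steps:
c(g, a) = 0
H = 1228/1133 ≈ 1.0838
B(C) = -5 (B(C) = -5*1 = -5)
√(H + √(c(-21, -12) + B(-17))) = √(1228/1133 + √(0 - 5)) = √(1228/1133 + √(-5)) = √(1228/1133 + I*√5)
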